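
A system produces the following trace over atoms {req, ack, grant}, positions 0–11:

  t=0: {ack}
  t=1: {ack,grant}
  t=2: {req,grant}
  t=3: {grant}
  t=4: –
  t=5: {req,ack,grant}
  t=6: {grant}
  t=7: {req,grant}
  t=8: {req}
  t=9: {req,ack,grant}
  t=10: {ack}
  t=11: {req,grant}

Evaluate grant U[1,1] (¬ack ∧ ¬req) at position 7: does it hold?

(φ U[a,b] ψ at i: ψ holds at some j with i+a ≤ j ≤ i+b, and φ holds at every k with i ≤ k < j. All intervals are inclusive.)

Need some j in [8,8] with (¬ack ∧ ¬req), and grant at every k in [7,j-1].
  j=8: (¬ack ∧ ¬req) false.
No j in the window works → until fails.

Does not hold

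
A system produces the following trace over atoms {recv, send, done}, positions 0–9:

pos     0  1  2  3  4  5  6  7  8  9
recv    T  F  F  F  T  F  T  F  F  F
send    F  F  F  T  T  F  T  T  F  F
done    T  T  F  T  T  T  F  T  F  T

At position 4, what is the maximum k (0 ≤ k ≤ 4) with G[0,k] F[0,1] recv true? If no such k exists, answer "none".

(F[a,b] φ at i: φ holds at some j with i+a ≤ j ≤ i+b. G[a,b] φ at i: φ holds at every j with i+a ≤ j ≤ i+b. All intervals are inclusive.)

F[0,1] recv must hold from j=4 onward; find where it first fails.
  j=4: holds
  j=5: holds
  j=6: holds
  j=7: fails
Holds on [4,6], so largest k = 2.

2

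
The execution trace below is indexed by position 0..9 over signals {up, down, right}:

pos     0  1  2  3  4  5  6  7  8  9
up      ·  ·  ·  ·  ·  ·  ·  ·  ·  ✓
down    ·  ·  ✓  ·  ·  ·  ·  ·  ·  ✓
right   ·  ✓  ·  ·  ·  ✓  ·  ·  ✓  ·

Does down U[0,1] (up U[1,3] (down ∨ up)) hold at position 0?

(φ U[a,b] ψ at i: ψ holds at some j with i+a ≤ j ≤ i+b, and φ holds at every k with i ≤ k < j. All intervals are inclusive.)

Does not hold

Need some j in [0,1] with (up U[1,3] (down ∨ up)), and down at every k in [0,j-1].
  j=0: (up U[1,3] (down ∨ up)) — fails.
  j=1: (up U[1,3] (down ∨ up)) — fails.
No j in the window works → until fails.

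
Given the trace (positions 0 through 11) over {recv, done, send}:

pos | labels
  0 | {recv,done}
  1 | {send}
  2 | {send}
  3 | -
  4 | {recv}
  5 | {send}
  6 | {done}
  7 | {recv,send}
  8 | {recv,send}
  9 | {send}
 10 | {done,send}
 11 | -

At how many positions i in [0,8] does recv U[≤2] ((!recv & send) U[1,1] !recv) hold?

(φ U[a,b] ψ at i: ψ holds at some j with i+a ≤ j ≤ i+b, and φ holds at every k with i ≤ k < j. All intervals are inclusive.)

Evaluate at each i in [0,8]:
  i=0: ✓ (rhs at j=1; lhs holds on [0,0])
  i=1: ✓ (rhs at j=1)
  i=2: ✓ (rhs at j=2)
  i=3: ✗ (lhs fails at k=3 before rhs at j=5)
  i=4: ✓ (rhs at j=5; lhs holds on [4,4])
  i=5: ✓ (rhs at j=5)
  i=6: ✗ (no rhs in [6,8])
  i=7: ✓ (rhs at j=9; lhs holds on [7,8])
  i=8: ✓ (rhs at j=9; lhs holds on [8,8])
Positions where it holds: {0, 1, 2, 4, 5, 7, 8} → 7.

7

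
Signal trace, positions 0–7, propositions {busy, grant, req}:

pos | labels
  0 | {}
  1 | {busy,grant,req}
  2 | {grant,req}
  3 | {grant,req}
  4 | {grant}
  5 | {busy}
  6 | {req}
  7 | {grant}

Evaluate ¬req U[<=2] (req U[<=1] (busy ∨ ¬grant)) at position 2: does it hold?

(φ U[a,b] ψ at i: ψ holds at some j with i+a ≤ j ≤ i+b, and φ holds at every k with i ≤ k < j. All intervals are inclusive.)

Need some j in [2,4] with (req U[<=1] (busy ∨ ¬grant)), and ¬req at every k in [2,j-1].
  j=2: (req U[<=1] (busy ∨ ¬grant)) — fails.
  j=3: (req U[<=1] (busy ∨ ¬grant)) — fails.
  j=4: (req U[<=1] (busy ∨ ¬grant)) — fails.
No j in the window works → until fails.

False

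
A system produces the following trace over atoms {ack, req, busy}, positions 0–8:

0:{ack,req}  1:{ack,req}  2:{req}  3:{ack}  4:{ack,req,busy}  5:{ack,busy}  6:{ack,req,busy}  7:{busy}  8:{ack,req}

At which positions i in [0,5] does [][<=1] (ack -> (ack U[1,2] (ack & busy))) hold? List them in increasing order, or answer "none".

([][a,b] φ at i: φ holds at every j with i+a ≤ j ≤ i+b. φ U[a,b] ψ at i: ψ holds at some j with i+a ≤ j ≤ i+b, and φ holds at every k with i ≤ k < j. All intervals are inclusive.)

Evaluate at each i in [0,5]:
  i=0: ✗ (fails at j=0)
  i=1: ✗ (fails at j=1)
  i=2: ✓ (all of [2,3])
  i=3: ✓ (all of [3,4])
  i=4: ✓ (all of [4,5])
  i=5: ✗ (fails at j=6)

2, 3, 4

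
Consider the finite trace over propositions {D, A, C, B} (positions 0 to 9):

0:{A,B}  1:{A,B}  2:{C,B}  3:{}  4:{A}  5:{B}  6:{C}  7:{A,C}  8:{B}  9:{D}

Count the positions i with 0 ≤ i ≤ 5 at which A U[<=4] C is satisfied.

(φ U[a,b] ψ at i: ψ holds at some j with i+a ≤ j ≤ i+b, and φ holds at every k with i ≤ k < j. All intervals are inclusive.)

3

Evaluate at each i in [0,5]:
  i=0: ✓ (rhs at j=2; lhs holds on [0,1])
  i=1: ✓ (rhs at j=2; lhs holds on [1,1])
  i=2: ✓ (rhs at j=2)
  i=3: ✗ (lhs fails at k=3 before rhs at j=6)
  i=4: ✗ (lhs fails at k=5 before rhs at j=6)
  i=5: ✗ (lhs fails at k=5 before rhs at j=6)
Positions where it holds: {0, 1, 2} → 3.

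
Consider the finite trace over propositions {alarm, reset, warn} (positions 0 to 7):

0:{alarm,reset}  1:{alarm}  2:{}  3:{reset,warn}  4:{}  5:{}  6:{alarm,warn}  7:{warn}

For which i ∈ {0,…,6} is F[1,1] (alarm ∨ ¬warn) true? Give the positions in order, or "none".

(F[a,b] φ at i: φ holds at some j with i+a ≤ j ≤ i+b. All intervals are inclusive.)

0, 1, 3, 4, 5

Evaluate at each i in [0,6]:
  i=0: ✓ (witness j=1)
  i=1: ✓ (witness j=2)
  i=2: ✗ (none in [3,3])
  i=3: ✓ (witness j=4)
  i=4: ✓ (witness j=5)
  i=5: ✓ (witness j=6)
  i=6: ✗ (none in [7,7])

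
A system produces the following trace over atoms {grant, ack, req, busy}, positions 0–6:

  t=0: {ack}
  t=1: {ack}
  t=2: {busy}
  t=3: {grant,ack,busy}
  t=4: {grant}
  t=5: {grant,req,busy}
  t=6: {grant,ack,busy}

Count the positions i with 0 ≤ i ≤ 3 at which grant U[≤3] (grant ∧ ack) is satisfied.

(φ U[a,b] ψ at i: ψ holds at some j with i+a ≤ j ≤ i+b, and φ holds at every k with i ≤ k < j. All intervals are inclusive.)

1

Evaluate at each i in [0,3]:
  i=0: ✗ (lhs fails at k=0 before rhs at j=3)
  i=1: ✗ (lhs fails at k=1 before rhs at j=3)
  i=2: ✗ (lhs fails at k=2 before rhs at j=3)
  i=3: ✓ (rhs at j=3)
Positions where it holds: {3} → 1.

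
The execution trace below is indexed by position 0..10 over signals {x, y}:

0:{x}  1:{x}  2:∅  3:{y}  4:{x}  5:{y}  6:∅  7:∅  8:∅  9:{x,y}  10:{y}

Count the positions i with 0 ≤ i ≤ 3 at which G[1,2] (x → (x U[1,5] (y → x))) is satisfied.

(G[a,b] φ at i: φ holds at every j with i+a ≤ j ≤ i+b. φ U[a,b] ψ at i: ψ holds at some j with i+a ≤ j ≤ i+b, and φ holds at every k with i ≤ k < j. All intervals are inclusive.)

2

Evaluate at each i in [0,3]:
  i=0: ✓ (all of [1,2])
  i=1: ✓ (all of [2,3])
  i=2: ✗ (fails at j=4)
  i=3: ✗ (fails at j=4)
Positions where it holds: {0, 1} → 2.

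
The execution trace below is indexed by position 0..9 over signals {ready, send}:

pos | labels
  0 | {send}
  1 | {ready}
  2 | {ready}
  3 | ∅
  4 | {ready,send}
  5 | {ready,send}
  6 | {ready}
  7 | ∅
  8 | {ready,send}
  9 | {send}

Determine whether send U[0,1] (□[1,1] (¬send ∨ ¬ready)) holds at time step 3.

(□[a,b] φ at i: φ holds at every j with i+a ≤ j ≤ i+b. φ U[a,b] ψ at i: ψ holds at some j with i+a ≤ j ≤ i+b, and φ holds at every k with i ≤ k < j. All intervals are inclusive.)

False

Need some j in [3,4] with □[1,1] (¬send ∨ ¬ready), and send at every k in [3,j-1].
  j=3: □[1,1] (¬send ∨ ¬ready) — fails at 4.
  j=4: □[1,1] (¬send ∨ ¬ready) — fails at 5.
No j in the window works → until fails.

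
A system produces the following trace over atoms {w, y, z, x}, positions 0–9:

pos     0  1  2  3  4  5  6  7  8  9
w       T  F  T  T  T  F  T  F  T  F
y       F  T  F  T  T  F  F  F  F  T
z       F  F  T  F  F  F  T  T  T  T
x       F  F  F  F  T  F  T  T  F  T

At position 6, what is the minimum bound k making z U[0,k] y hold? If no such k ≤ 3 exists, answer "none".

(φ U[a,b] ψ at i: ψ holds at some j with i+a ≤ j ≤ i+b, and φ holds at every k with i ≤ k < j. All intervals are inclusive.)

Need earliest j ≥ 6 with y, and z at every k in [6,j-1].
  j=6: rhs fails.
  j=7: rhs fails.
  j=8: rhs fails.
  j=9: rhs holds; lhs holds on [6,8]. k = 3.

3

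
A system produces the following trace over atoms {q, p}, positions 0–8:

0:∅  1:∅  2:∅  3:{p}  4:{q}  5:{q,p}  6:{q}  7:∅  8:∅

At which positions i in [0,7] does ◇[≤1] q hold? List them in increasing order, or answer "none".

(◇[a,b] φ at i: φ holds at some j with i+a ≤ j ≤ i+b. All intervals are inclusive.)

Evaluate at each i in [0,7]:
  i=0: ✗ (none in [0,1])
  i=1: ✗ (none in [1,2])
  i=2: ✗ (none in [2,3])
  i=3: ✓ (witness j=4)
  i=4: ✓ (witness j=4)
  i=5: ✓ (witness j=5)
  i=6: ✓ (witness j=6)
  i=7: ✗ (none in [7,8])

3, 4, 5, 6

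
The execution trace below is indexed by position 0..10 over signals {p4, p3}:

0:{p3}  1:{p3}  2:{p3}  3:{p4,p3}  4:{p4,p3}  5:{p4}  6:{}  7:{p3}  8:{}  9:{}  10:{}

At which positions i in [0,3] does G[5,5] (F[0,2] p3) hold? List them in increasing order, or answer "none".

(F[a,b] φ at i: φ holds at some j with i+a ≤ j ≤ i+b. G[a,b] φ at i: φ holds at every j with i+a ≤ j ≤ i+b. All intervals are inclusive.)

Evaluate at each i in [0,3]:
  i=0: ✓ (all of [5,5])
  i=1: ✓ (all of [6,6])
  i=2: ✓ (all of [7,7])
  i=3: ✗ (fails at j=8)

0, 1, 2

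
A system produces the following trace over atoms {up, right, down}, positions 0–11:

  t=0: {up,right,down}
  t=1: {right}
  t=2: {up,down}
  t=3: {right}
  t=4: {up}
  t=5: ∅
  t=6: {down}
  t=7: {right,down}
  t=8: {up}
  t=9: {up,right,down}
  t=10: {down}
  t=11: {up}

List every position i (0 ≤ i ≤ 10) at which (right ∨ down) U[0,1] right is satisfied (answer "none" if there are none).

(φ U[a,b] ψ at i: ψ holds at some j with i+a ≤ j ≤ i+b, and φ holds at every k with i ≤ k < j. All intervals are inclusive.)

Evaluate at each i in [0,10]:
  i=0: ✓ (rhs at j=0)
  i=1: ✓ (rhs at j=1)
  i=2: ✓ (rhs at j=3; lhs holds on [2,2])
  i=3: ✓ (rhs at j=3)
  i=4: ✗ (no rhs in [4,5])
  i=5: ✗ (no rhs in [5,6])
  i=6: ✓ (rhs at j=7; lhs holds on [6,6])
  i=7: ✓ (rhs at j=7)
  i=8: ✗ (lhs fails at k=8 before rhs at j=9)
  i=9: ✓ (rhs at j=9)
  i=10: ✗ (no rhs in [10,11])

0, 1, 2, 3, 6, 7, 9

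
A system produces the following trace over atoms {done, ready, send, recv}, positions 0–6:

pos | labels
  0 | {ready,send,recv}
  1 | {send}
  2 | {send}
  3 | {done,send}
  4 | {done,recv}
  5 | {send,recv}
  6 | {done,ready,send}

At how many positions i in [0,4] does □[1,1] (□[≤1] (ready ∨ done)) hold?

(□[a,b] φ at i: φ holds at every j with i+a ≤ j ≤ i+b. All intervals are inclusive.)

Evaluate at each i in [0,4]:
  i=0: ✗ (fails at j=1)
  i=1: ✗ (fails at j=2)
  i=2: ✓ (all of [3,3])
  i=3: ✗ (fails at j=4)
  i=4: ✗ (fails at j=5)
Positions where it holds: {2} → 1.

1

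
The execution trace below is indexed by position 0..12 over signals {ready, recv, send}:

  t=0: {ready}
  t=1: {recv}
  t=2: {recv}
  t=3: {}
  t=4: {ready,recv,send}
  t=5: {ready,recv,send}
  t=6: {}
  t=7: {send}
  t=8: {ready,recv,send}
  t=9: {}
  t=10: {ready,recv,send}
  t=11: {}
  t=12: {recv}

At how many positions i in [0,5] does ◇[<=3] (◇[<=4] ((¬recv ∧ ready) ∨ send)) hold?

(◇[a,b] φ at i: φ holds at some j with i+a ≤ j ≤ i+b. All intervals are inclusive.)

Evaluate at each i in [0,5]:
  i=0: ✓ (witness j=0)
  i=1: ✓ (witness j=1)
  i=2: ✓ (witness j=2)
  i=3: ✓ (witness j=3)
  i=4: ✓ (witness j=4)
  i=5: ✓ (witness j=5)
Positions where it holds: {0, 1, 2, 3, 4, 5} → 6.

6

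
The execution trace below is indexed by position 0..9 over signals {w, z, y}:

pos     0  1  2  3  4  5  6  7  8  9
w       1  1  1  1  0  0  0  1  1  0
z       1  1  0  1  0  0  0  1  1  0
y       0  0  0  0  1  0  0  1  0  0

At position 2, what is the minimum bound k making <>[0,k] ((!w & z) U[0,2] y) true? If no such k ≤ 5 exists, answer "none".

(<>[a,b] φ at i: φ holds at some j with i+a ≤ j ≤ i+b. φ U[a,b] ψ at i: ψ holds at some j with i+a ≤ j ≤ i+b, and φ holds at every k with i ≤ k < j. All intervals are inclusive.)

Scan j = 2,3,… for ((!w & z) U[0,2] y):
  j=2: fails
  j=3: fails
  j=4: holds
First hit at j=4, so smallest k = 4-2 = 2.

2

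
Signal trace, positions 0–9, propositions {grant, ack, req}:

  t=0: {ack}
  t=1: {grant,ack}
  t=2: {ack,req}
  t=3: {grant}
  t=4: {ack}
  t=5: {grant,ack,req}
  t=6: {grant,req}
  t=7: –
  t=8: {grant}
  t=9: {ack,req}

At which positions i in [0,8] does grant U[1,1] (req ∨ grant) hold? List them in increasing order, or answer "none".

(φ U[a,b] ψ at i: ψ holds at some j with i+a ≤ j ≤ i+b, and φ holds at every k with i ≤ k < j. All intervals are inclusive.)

1, 5, 8

Evaluate at each i in [0,8]:
  i=0: ✗ (lhs fails at k=0 before rhs at j=1)
  i=1: ✓ (rhs at j=2; lhs holds on [1,1])
  i=2: ✗ (lhs fails at k=2 before rhs at j=3)
  i=3: ✗ (no rhs in [4,4])
  i=4: ✗ (lhs fails at k=4 before rhs at j=5)
  i=5: ✓ (rhs at j=6; lhs holds on [5,5])
  i=6: ✗ (no rhs in [7,7])
  i=7: ✗ (lhs fails at k=7 before rhs at j=8)
  i=8: ✓ (rhs at j=9; lhs holds on [8,8])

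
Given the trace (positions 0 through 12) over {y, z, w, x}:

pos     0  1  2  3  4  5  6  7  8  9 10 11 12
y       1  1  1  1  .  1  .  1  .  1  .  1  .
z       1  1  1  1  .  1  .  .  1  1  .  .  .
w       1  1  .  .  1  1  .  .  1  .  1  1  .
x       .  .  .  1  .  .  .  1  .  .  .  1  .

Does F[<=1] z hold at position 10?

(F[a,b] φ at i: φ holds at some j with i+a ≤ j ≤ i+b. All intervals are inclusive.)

Check z at each j in [10,11]:
  j=10: false
  j=11: false
No position in the window satisfies it → formula fails.

False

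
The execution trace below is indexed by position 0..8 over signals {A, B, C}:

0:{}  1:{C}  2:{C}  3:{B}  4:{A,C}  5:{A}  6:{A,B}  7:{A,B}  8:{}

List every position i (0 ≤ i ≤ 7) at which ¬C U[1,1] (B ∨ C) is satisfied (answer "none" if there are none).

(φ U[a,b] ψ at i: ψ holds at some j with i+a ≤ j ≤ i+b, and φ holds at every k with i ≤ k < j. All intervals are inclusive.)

0, 3, 5, 6

Evaluate at each i in [0,7]:
  i=0: ✓ (rhs at j=1; lhs holds on [0,0])
  i=1: ✗ (lhs fails at k=1 before rhs at j=2)
  i=2: ✗ (lhs fails at k=2 before rhs at j=3)
  i=3: ✓ (rhs at j=4; lhs holds on [3,3])
  i=4: ✗ (no rhs in [5,5])
  i=5: ✓ (rhs at j=6; lhs holds on [5,5])
  i=6: ✓ (rhs at j=7; lhs holds on [6,6])
  i=7: ✗ (no rhs in [8,8])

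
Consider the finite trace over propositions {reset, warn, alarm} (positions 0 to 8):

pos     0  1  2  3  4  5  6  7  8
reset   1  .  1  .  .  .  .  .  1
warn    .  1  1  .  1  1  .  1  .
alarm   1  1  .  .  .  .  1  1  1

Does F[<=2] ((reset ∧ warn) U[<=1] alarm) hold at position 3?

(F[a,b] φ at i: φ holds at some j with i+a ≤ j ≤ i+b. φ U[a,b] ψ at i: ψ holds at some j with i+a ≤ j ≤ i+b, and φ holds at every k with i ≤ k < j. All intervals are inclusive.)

False

Check ((reset ∧ warn) U[<=1] alarm) at each j in [3,5]:
  j=3: fails
  j=4: fails
  j=5: fails
No position in the window satisfies it → formula fails.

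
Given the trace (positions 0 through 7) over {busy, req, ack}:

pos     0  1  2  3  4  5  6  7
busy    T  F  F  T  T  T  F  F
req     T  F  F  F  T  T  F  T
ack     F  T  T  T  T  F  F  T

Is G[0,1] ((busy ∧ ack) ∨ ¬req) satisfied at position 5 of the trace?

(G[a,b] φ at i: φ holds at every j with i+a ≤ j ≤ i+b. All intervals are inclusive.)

No

Check ((busy ∧ ack) ∨ ¬req) at every j in [5,6]:
  j=5: false
  j=6: true
Fails at j=5 → formula fails.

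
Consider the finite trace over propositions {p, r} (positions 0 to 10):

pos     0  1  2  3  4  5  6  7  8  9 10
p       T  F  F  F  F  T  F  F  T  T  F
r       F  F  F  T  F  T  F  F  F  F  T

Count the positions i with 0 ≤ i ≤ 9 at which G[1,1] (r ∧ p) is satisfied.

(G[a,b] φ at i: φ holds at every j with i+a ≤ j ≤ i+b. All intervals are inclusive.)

Evaluate at each i in [0,9]:
  i=0: ✗ (fails at j=1)
  i=1: ✗ (fails at j=2)
  i=2: ✗ (fails at j=3)
  i=3: ✗ (fails at j=4)
  i=4: ✓ (all of [5,5])
  i=5: ✗ (fails at j=6)
  i=6: ✗ (fails at j=7)
  i=7: ✗ (fails at j=8)
  i=8: ✗ (fails at j=9)
  i=9: ✗ (fails at j=10)
Positions where it holds: {4} → 1.

1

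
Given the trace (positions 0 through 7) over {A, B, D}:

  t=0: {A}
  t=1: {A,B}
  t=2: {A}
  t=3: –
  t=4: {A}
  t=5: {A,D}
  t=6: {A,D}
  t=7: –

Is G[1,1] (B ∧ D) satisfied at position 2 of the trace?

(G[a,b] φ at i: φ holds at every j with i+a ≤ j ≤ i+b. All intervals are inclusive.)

Check (B ∧ D) at every j in [3,3]:
  j=3: false
Fails at j=3 → formula fails.

Does not hold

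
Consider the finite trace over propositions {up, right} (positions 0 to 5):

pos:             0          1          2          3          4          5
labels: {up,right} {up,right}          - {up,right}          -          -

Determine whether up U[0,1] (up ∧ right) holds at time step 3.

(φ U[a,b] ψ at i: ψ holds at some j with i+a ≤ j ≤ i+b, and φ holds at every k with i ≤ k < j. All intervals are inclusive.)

Need some j in [3,4] with (up ∧ right), and up at every k in [3,j-1].
  j=3: (up ∧ right) holds; no prefix to check → satisfied.

Holds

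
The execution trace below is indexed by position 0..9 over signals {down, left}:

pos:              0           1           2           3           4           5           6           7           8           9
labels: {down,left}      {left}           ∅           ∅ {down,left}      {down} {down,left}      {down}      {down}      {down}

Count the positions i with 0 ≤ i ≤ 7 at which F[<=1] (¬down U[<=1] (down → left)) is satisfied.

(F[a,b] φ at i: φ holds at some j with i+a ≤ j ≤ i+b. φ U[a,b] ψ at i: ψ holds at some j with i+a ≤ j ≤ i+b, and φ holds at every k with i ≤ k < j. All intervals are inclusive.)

Evaluate at each i in [0,7]:
  i=0: ✓ (witness j=0)
  i=1: ✓ (witness j=1)
  i=2: ✓ (witness j=2)
  i=3: ✓ (witness j=3)
  i=4: ✓ (witness j=4)
  i=5: ✓ (witness j=6)
  i=6: ✓ (witness j=6)
  i=7: ✗ (none in [7,8])
Positions where it holds: {0, 1, 2, 3, 4, 5, 6} → 7.

7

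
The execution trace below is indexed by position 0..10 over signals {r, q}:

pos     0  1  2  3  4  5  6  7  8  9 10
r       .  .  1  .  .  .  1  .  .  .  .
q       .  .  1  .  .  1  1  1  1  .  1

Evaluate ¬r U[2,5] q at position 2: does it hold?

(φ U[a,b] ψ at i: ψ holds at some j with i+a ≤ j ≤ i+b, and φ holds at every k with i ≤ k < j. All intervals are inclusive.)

Does not hold

Need some j in [4,7] with q, and ¬r at every k in [2,j-1].
  j=4: q false.
  j=5: q holds, but ¬r fails at k=2 → not this j.
  j=6: q holds, but ¬r fails at k=2 → not this j.
  j=7: q holds, but ¬r fails at k=2 → not this j.
No j in the window works → until fails.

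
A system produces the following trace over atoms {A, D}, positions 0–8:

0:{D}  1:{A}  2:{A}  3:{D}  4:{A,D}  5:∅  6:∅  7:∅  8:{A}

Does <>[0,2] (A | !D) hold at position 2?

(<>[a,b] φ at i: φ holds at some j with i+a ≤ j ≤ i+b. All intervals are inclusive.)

Check (A | !D) at each j in [2,4]:
  j=2: true
  j=3: false
  j=4: true
Found at j=2 → formula holds.

Yes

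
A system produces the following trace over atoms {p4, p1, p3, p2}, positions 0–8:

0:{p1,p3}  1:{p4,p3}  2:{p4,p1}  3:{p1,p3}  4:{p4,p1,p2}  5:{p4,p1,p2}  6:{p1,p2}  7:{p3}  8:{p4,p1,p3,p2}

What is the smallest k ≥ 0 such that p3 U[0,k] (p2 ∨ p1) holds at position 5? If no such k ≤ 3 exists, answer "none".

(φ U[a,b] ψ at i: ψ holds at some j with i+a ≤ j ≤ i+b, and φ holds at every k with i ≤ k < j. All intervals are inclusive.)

Need earliest j ≥ 5 with (p2 ∨ p1), and p3 at every k in [5,j-1].
  j=5: rhs holds (empty prefix). k = 0.

0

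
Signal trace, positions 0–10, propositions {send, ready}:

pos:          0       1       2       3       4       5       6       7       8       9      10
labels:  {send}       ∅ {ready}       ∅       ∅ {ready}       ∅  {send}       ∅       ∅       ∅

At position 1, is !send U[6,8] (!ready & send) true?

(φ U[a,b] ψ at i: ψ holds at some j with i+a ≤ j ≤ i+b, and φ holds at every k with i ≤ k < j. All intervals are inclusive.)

Need some j in [7,9] with (!ready & send), and !send at every k in [1,j-1].
  j=7: (!ready & send) holds; !send holds at every k in [1,6] → satisfied.

True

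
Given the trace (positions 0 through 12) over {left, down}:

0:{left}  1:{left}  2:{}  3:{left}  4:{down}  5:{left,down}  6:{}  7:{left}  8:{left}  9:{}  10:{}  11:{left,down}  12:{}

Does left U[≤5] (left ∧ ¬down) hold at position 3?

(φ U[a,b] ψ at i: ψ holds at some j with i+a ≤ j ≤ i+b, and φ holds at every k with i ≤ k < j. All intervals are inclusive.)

True

Need some j in [3,8] with (left ∧ ¬down), and left at every k in [3,j-1].
  j=3: (left ∧ ¬down) holds; no prefix to check → satisfied.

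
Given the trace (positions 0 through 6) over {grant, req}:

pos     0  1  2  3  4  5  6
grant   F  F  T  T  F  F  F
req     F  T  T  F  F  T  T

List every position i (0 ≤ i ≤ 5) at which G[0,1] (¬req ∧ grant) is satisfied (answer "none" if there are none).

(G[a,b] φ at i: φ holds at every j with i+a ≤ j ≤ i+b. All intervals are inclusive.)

Evaluate at each i in [0,5]:
  i=0: ✗ (fails at j=0)
  i=1: ✗ (fails at j=1)
  i=2: ✗ (fails at j=2)
  i=3: ✗ (fails at j=4)
  i=4: ✗ (fails at j=4)
  i=5: ✗ (fails at j=5)

none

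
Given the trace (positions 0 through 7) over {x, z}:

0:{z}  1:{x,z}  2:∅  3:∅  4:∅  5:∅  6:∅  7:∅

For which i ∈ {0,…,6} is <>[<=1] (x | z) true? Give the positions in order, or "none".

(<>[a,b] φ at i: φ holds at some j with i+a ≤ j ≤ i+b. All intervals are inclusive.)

0, 1

Evaluate at each i in [0,6]:
  i=0: ✓ (witness j=0)
  i=1: ✓ (witness j=1)
  i=2: ✗ (none in [2,3])
  i=3: ✗ (none in [3,4])
  i=4: ✗ (none in [4,5])
  i=5: ✗ (none in [5,6])
  i=6: ✗ (none in [6,7])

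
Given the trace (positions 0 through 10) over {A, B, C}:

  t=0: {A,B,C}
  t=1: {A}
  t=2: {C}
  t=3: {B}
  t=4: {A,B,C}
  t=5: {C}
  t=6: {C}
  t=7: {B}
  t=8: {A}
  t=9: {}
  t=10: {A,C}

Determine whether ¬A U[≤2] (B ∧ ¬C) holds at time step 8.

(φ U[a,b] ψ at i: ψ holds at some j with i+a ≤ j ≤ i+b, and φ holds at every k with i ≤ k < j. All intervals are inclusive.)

False

Need some j in [8,10] with (B ∧ ¬C), and ¬A at every k in [8,j-1].
  j=8: (B ∧ ¬C) false.
  j=9: (B ∧ ¬C) false.
  j=10: (B ∧ ¬C) false.
No j in the window works → until fails.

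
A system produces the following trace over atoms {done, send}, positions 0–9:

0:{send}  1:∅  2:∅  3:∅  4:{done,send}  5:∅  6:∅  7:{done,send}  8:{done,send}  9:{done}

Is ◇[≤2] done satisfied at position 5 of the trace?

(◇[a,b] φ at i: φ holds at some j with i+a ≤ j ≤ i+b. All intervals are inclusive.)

True

Check done at each j in [5,7]:
  j=5: false
  j=6: false
  j=7: true
Found at j=7 → formula holds.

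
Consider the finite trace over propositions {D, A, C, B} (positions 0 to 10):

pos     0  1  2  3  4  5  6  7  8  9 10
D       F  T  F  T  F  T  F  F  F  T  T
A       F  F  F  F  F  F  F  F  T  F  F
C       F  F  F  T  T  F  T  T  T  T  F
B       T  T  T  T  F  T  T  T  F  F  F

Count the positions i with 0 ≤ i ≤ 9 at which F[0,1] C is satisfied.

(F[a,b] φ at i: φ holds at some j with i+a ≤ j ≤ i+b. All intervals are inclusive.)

8

Evaluate at each i in [0,9]:
  i=0: ✗ (none in [0,1])
  i=1: ✗ (none in [1,2])
  i=2: ✓ (witness j=3)
  i=3: ✓ (witness j=3)
  i=4: ✓ (witness j=4)
  i=5: ✓ (witness j=6)
  i=6: ✓ (witness j=6)
  i=7: ✓ (witness j=7)
  i=8: ✓ (witness j=8)
  i=9: ✓ (witness j=9)
Positions where it holds: {2, 3, 4, 5, 6, 7, 8, 9} → 8.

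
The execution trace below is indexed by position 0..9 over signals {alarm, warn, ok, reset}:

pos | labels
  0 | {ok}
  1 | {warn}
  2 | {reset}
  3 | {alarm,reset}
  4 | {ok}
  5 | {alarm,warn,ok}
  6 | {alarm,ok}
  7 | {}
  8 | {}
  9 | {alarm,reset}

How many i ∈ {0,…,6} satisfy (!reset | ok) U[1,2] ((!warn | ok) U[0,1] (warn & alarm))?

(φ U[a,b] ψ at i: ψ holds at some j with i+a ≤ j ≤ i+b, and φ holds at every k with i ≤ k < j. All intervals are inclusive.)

Evaluate at each i in [0,6]:
  i=0: ✗ (no rhs in [1,2])
  i=1: ✗ (no rhs in [2,3])
  i=2: ✗ (lhs fails at k=2 before rhs at j=4)
  i=3: ✗ (lhs fails at k=3 before rhs at j=4)
  i=4: ✓ (rhs at j=5; lhs holds on [4,4])
  i=5: ✗ (no rhs in [6,7])
  i=6: ✗ (no rhs in [7,8])
Positions where it holds: {4} → 1.

1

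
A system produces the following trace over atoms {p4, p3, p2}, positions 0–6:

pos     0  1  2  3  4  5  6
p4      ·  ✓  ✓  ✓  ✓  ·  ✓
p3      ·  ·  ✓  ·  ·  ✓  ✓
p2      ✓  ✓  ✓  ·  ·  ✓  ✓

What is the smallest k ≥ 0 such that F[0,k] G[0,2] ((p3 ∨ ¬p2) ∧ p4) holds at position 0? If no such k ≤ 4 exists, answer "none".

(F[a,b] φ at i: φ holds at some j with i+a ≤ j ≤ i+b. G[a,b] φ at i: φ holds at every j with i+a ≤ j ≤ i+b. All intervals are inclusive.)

Scan j = 0,1,… for G[0,2] ((p3 ∨ ¬p2) ∧ p4):
  j=0: fails
  j=1: fails
  j=2: holds
First hit at j=2, so smallest k = 2-0 = 2.

2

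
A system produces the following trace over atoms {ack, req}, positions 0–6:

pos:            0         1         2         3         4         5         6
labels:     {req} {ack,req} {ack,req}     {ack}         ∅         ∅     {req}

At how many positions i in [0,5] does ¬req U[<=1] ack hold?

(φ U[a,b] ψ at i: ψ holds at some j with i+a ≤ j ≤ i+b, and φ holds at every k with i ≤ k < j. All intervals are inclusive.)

3

Evaluate at each i in [0,5]:
  i=0: ✗ (lhs fails at k=0 before rhs at j=1)
  i=1: ✓ (rhs at j=1)
  i=2: ✓ (rhs at j=2)
  i=3: ✓ (rhs at j=3)
  i=4: ✗ (no rhs in [4,5])
  i=5: ✗ (no rhs in [5,6])
Positions where it holds: {1, 2, 3} → 3.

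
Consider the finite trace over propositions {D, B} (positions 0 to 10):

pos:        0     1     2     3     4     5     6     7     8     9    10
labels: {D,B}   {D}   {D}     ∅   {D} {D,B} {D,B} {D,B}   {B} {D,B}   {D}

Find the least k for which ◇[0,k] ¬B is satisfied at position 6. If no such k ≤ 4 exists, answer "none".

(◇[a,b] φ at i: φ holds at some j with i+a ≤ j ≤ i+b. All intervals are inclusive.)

4

Scan j = 6,7,… for ¬B:
  j=6: fails
  j=7: fails
  j=8: fails
  j=9: fails
  j=10: holds
First hit at j=10, so smallest k = 10-6 = 4.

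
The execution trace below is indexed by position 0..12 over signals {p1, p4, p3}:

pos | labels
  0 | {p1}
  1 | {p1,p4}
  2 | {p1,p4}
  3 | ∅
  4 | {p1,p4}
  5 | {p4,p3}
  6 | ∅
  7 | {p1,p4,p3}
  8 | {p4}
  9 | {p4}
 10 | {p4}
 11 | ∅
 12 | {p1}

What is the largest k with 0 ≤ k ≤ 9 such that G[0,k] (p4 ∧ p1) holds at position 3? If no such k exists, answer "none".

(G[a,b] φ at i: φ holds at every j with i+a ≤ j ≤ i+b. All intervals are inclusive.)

(p4 ∧ p1) must hold from j=3 onward; find where it first fails.
  j=3: fails → no k works.

none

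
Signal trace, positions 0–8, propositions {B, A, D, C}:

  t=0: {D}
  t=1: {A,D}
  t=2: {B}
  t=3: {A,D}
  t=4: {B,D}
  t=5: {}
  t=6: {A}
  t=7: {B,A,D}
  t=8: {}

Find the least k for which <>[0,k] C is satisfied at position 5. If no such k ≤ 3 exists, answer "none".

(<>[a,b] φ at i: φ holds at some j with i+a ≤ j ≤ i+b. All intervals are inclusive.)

Scan j = 5,6,… for C:
  j=5: fails
  j=6: fails
  j=7: fails
  j=8: fails
No j in [5,8] satisfies it → none.

none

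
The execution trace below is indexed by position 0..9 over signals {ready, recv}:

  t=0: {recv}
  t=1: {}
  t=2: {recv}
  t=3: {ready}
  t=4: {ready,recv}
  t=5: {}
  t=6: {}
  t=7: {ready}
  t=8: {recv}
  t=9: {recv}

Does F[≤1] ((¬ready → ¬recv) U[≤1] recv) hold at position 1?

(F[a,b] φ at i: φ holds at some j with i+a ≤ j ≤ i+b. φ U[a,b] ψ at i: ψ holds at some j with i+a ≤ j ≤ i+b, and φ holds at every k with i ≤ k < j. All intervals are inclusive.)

Yes

Check ((¬ready → ¬recv) U[≤1] recv) at each j in [1,2]:
  j=1: holds
  j=2: holds
Found at j=1 → formula holds.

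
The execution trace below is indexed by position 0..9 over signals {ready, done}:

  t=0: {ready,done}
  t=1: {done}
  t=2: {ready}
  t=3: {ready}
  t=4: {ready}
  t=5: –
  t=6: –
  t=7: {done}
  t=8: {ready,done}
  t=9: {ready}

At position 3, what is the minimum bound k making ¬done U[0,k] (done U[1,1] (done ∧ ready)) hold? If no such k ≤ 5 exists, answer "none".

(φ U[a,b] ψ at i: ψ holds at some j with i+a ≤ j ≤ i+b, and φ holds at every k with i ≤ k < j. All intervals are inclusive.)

4

Need earliest j ≥ 3 with (done U[1,1] (done ∧ ready)), and ¬done at every k in [3,j-1].
  j=3: rhs fails.
  j=4: rhs fails.
  j=5: rhs fails.
  j=6: rhs fails.
  j=7: rhs holds; lhs holds on [3,6]. k = 4.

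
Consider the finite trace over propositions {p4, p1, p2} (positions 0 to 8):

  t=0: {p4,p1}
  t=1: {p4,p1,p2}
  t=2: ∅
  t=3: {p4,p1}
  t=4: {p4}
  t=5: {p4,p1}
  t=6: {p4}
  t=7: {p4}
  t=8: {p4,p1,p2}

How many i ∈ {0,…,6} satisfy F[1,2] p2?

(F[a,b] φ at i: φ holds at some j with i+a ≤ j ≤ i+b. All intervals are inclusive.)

2

Evaluate at each i in [0,6]:
  i=0: ✓ (witness j=1)
  i=1: ✗ (none in [2,3])
  i=2: ✗ (none in [3,4])
  i=3: ✗ (none in [4,5])
  i=4: ✗ (none in [5,6])
  i=5: ✗ (none in [6,7])
  i=6: ✓ (witness j=8)
Positions where it holds: {0, 6} → 2.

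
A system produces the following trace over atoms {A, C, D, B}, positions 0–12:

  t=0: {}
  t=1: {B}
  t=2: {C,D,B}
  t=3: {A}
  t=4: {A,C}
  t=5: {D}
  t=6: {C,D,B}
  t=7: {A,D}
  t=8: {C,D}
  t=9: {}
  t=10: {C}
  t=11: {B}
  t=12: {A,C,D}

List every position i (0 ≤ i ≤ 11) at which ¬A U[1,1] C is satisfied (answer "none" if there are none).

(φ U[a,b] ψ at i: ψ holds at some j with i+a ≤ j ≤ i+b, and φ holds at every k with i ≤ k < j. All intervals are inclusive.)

1, 5, 9, 11

Evaluate at each i in [0,11]:
  i=0: ✗ (no rhs in [1,1])
  i=1: ✓ (rhs at j=2; lhs holds on [1,1])
  i=2: ✗ (no rhs in [3,3])
  i=3: ✗ (lhs fails at k=3 before rhs at j=4)
  i=4: ✗ (no rhs in [5,5])
  i=5: ✓ (rhs at j=6; lhs holds on [5,5])
  i=6: ✗ (no rhs in [7,7])
  i=7: ✗ (lhs fails at k=7 before rhs at j=8)
  i=8: ✗ (no rhs in [9,9])
  i=9: ✓ (rhs at j=10; lhs holds on [9,9])
  i=10: ✗ (no rhs in [11,11])
  i=11: ✓ (rhs at j=12; lhs holds on [11,11])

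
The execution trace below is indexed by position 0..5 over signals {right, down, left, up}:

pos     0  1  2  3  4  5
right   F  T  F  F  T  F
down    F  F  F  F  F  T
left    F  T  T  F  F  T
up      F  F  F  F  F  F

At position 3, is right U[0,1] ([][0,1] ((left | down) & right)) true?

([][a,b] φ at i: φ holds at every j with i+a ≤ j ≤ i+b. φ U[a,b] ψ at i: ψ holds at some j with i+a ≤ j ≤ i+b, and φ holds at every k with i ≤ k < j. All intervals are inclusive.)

Need some j in [3,4] with [][0,1] ((left | down) & right), and right at every k in [3,j-1].
  j=3: [][0,1] ((left | down) & right) — fails at 3.
  j=4: [][0,1] ((left | down) & right) — fails at 4.
No j in the window works → until fails.

No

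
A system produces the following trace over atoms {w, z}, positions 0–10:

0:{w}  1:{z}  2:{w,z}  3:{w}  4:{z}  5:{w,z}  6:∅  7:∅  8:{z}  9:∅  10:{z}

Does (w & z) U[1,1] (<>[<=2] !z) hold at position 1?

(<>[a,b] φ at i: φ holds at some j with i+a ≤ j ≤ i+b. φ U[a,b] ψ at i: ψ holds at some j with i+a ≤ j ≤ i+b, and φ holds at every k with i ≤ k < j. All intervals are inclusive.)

Does not hold

Need some j in [2,2] with <>[<=2] !z, and (w & z) at every k in [1,j-1].
  j=2: <>[<=2] !z holds, but (w & z) fails at k=1 → not this j.
No j in the window works → until fails.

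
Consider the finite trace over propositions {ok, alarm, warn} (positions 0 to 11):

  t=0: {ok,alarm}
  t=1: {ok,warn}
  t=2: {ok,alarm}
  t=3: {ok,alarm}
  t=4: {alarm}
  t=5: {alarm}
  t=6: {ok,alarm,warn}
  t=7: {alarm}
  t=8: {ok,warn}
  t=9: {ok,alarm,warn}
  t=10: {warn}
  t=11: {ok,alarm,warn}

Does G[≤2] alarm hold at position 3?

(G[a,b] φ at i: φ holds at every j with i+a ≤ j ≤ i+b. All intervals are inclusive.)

True

Check alarm at every j in [3,5]:
  j=3: true
  j=4: true
  j=5: true
All positions satisfy it → formula holds.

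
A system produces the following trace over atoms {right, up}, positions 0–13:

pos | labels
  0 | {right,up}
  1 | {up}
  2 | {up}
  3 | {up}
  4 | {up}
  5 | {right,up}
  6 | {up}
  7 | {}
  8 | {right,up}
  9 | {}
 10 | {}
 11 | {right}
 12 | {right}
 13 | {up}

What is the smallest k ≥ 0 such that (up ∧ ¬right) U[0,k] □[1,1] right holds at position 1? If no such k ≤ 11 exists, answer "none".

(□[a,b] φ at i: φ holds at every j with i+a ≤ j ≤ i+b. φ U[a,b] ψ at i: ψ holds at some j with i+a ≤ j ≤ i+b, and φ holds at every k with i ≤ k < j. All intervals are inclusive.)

Need earliest j ≥ 1 with □[1,1] right, and (up ∧ ¬right) at every k in [1,j-1].
  j=1: rhs fails.
  j=2: rhs fails.
  j=3: rhs fails.
  j=4: rhs holds; lhs holds on [1,3]. k = 3.

3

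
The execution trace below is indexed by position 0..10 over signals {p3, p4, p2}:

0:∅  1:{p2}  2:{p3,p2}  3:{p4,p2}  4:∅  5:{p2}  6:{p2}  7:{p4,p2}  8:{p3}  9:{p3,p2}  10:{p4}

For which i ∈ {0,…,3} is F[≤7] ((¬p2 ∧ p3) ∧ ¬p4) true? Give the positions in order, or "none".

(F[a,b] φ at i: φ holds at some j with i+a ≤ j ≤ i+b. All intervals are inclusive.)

1, 2, 3

Evaluate at each i in [0,3]:
  i=0: ✗ (none in [0,7])
  i=1: ✓ (witness j=8)
  i=2: ✓ (witness j=8)
  i=3: ✓ (witness j=8)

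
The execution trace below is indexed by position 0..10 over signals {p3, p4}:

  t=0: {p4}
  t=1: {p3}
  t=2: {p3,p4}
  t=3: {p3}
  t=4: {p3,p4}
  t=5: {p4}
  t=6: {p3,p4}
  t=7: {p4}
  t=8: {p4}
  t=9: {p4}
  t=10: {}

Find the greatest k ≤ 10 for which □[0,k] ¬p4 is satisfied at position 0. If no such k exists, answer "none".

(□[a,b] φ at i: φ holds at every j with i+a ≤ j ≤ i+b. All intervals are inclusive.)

¬p4 must hold from j=0 onward; find where it first fails.
  j=0: fails → no k works.

none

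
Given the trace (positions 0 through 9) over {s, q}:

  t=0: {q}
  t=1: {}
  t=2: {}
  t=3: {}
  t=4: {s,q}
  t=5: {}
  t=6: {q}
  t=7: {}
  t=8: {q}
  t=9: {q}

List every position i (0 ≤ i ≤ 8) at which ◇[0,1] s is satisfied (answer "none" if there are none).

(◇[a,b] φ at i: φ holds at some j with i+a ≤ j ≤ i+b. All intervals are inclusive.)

3, 4

Evaluate at each i in [0,8]:
  i=0: ✗ (none in [0,1])
  i=1: ✗ (none in [1,2])
  i=2: ✗ (none in [2,3])
  i=3: ✓ (witness j=4)
  i=4: ✓ (witness j=4)
  i=5: ✗ (none in [5,6])
  i=6: ✗ (none in [6,7])
  i=7: ✗ (none in [7,8])
  i=8: ✗ (none in [8,9])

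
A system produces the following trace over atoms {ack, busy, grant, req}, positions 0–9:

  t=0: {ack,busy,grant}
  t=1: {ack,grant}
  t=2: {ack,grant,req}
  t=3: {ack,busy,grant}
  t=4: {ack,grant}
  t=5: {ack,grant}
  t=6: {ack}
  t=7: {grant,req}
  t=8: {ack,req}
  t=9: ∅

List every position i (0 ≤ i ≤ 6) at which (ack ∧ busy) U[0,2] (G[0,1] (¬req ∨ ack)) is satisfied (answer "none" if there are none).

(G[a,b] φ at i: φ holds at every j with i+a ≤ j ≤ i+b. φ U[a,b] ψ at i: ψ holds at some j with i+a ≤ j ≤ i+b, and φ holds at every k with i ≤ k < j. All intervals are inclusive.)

0, 1, 2, 3, 4, 5

Evaluate at each i in [0,6]:
  i=0: ✓ (rhs at j=0)
  i=1: ✓ (rhs at j=1)
  i=2: ✓ (rhs at j=2)
  i=3: ✓ (rhs at j=3)
  i=4: ✓ (rhs at j=4)
  i=5: ✓ (rhs at j=5)
  i=6: ✗ (lhs fails at k=6 before rhs at j=8)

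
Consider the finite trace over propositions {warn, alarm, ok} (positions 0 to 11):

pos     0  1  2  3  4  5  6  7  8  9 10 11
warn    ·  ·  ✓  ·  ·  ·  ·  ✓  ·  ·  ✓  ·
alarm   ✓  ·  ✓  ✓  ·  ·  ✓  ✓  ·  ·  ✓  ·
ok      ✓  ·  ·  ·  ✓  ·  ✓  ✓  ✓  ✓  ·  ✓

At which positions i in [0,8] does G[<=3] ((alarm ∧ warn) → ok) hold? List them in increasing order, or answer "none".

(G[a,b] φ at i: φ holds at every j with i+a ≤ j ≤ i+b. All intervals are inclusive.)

3, 4, 5, 6

Evaluate at each i in [0,8]:
  i=0: ✗ (fails at j=2)
  i=1: ✗ (fails at j=2)
  i=2: ✗ (fails at j=2)
  i=3: ✓ (all of [3,6])
  i=4: ✓ (all of [4,7])
  i=5: ✓ (all of [5,8])
  i=6: ✓ (all of [6,9])
  i=7: ✗ (fails at j=10)
  i=8: ✗ (fails at j=10)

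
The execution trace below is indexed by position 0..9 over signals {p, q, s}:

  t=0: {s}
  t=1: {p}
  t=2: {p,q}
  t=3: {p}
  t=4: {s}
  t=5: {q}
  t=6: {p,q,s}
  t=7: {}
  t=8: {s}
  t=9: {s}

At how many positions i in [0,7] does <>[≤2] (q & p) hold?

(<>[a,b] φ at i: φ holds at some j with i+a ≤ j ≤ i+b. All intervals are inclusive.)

6

Evaluate at each i in [0,7]:
  i=0: ✓ (witness j=2)
  i=1: ✓ (witness j=2)
  i=2: ✓ (witness j=2)
  i=3: ✗ (none in [3,5])
  i=4: ✓ (witness j=6)
  i=5: ✓ (witness j=6)
  i=6: ✓ (witness j=6)
  i=7: ✗ (none in [7,9])
Positions where it holds: {0, 1, 2, 4, 5, 6} → 6.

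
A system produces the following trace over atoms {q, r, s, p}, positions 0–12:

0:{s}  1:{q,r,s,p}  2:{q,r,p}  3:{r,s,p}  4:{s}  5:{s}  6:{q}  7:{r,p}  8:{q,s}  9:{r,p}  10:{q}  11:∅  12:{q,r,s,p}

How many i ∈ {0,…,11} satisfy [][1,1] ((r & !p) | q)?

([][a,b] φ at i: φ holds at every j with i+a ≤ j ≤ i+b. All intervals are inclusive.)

Evaluate at each i in [0,11]:
  i=0: ✓ (all of [1,1])
  i=1: ✓ (all of [2,2])
  i=2: ✗ (fails at j=3)
  i=3: ✗ (fails at j=4)
  i=4: ✗ (fails at j=5)
  i=5: ✓ (all of [6,6])
  i=6: ✗ (fails at j=7)
  i=7: ✓ (all of [8,8])
  i=8: ✗ (fails at j=9)
  i=9: ✓ (all of [10,10])
  i=10: ✗ (fails at j=11)
  i=11: ✓ (all of [12,12])
Positions where it holds: {0, 1, 5, 7, 9, 11} → 6.

6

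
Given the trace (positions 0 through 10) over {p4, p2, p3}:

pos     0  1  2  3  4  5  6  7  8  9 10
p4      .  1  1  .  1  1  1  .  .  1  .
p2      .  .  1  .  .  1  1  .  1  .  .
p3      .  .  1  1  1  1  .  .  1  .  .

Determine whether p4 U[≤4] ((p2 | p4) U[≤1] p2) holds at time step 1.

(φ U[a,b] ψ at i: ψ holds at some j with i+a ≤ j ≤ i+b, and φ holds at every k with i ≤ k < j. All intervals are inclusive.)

Need some j in [1,5] with ((p2 | p4) U[≤1] p2), and p4 at every k in [1,j-1].
  j=1: ((p2 | p4) U[≤1] p2) holds; no prefix to check → satisfied.

True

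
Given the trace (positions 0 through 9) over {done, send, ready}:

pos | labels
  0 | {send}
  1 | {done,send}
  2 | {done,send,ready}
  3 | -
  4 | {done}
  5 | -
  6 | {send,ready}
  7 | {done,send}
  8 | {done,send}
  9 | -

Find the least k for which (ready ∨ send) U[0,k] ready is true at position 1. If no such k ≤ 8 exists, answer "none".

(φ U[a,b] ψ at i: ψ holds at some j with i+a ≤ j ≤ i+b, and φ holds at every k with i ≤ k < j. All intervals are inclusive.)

Need earliest j ≥ 1 with ready, and (ready ∨ send) at every k in [1,j-1].
  j=1: rhs fails.
  j=2: rhs holds; lhs holds on [1,1]. k = 1.

1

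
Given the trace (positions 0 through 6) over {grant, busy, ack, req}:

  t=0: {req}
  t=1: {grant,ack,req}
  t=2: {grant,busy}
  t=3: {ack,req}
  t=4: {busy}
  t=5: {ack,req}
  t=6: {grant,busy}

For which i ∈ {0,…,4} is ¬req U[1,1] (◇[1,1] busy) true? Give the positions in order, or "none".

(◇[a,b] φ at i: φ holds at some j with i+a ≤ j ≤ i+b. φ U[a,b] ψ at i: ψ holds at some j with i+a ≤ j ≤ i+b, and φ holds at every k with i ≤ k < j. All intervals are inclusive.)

Evaluate at each i in [0,4]:
  i=0: ✗ (lhs fails at k=0 before rhs at j=1)
  i=1: ✗ (no rhs in [2,2])
  i=2: ✓ (rhs at j=3; lhs holds on [2,2])
  i=3: ✗ (no rhs in [4,4])
  i=4: ✓ (rhs at j=5; lhs holds on [4,4])

2, 4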